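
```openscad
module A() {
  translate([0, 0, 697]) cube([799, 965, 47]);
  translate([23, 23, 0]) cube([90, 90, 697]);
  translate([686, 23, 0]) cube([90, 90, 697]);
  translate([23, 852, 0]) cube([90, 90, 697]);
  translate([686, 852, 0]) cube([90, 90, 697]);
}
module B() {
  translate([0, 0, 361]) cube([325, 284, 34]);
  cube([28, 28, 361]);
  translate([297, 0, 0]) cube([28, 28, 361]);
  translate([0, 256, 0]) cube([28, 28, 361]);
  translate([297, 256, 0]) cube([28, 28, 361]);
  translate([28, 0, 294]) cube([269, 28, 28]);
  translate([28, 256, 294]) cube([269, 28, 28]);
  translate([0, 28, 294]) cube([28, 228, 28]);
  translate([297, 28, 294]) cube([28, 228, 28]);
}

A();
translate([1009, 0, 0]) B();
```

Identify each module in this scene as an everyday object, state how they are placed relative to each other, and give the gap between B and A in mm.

The stool's nearest face is 210 mm from the table's +x face.

A is a table. B is a stool. The stool is on the floor beside the table on its +x side. The gap between the stool and the table is 210 mm.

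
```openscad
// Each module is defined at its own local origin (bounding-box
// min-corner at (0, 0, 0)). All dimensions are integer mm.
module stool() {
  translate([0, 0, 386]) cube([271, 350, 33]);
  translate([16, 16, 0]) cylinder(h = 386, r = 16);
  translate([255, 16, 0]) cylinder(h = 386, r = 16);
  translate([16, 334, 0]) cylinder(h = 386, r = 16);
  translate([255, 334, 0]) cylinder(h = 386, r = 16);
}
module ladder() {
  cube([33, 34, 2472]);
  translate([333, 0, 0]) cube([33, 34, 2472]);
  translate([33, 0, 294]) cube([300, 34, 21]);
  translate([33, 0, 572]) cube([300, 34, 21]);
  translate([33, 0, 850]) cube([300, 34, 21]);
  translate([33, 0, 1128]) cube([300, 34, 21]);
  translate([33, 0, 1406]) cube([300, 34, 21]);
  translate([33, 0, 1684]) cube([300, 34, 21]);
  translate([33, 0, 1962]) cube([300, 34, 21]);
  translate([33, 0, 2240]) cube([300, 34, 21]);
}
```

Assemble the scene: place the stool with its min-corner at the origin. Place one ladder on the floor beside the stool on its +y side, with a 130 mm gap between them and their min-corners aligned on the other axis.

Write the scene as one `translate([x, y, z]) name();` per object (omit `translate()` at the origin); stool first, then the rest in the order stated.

stool();
translate([0, 480, 0]) ladder();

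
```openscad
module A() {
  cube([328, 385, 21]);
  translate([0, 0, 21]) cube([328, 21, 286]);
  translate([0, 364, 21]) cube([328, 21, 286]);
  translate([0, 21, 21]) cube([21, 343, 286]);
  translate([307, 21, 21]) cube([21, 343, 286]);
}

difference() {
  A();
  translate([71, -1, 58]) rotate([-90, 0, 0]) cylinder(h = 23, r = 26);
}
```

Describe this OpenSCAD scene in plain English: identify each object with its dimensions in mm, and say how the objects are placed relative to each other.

A is an open storage box with external size 328×385×307 mm and wall thickness 21 mm (the base is also 21 mm thick). The base covers the whole footprint; the four walls stand on the base, with the y-facing walls full-width and the x-facing walls fitting between their inner faces.

The open box has a circular hole of radius 26 mm through its front wall, centred at (x = 71, z = 58).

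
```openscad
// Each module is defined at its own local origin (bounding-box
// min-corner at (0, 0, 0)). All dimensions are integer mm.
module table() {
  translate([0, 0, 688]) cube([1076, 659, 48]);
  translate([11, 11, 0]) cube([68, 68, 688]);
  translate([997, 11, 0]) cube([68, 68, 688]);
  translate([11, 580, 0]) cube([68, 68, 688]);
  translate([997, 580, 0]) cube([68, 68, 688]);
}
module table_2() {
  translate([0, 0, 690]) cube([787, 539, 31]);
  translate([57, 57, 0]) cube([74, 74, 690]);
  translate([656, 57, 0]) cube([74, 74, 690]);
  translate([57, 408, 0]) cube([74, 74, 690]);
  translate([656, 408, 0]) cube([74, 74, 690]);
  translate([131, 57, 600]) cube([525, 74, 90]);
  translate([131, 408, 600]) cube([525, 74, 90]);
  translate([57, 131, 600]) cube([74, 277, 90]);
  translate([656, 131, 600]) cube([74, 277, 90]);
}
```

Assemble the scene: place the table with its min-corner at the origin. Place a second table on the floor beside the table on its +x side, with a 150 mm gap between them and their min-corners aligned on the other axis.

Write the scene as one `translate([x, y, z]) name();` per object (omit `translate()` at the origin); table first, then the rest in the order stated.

table();
translate([1226, 0, 0]) table_2();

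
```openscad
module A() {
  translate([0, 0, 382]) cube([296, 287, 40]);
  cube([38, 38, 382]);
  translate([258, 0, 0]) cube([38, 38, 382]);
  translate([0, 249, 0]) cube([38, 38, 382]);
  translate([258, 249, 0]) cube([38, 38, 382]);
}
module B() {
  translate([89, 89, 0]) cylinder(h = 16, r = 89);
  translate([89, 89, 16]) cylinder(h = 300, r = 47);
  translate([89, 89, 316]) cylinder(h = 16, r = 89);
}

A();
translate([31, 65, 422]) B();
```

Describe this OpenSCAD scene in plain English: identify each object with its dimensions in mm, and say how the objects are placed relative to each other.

A is a four-legged stool. The seat is a 296×287×40 mm slab whose top surface is at z = 422 mm; four square legs, each 38×38 mm in cross-section, run from the floor (z = 0) to the underside of the seat, each flush with a corner of the seat.

B is a spool: two coaxial disc flanges of radius 89 mm and thickness 16 mm, joined by a core cylinder of radius 47 mm and height 300 mm. The lower flange rests on z = 0 and the three cylinders share a vertical axis.

The spool is on top of the stool.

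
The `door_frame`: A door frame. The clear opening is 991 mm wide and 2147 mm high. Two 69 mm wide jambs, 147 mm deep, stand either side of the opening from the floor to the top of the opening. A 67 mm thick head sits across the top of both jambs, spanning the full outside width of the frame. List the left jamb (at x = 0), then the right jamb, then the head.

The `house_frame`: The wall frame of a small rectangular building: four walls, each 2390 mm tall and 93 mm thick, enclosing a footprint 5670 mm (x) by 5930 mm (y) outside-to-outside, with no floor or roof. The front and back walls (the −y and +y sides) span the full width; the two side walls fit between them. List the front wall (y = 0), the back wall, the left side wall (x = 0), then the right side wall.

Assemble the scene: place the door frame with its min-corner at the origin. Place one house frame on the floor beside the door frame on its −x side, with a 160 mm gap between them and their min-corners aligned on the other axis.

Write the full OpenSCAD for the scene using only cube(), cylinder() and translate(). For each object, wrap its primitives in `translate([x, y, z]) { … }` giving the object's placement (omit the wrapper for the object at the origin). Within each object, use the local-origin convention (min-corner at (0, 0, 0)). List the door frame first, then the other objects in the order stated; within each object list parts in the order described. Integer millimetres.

cube([69, 147, 2147]);
translate([1060, 0, 0]) cube([69, 147, 2147]);
translate([0, 0, 2147]) cube([1129, 147, 67]);
translate([-5830, 0, 0]) {
  cube([5670, 93, 2390]);
  translate([0, 5837, 0]) cube([5670, 93, 2390]);
  translate([0, 93, 0]) cube([93, 5744, 2390]);
  translate([5577, 93, 0]) cube([93, 5744, 2390]);
}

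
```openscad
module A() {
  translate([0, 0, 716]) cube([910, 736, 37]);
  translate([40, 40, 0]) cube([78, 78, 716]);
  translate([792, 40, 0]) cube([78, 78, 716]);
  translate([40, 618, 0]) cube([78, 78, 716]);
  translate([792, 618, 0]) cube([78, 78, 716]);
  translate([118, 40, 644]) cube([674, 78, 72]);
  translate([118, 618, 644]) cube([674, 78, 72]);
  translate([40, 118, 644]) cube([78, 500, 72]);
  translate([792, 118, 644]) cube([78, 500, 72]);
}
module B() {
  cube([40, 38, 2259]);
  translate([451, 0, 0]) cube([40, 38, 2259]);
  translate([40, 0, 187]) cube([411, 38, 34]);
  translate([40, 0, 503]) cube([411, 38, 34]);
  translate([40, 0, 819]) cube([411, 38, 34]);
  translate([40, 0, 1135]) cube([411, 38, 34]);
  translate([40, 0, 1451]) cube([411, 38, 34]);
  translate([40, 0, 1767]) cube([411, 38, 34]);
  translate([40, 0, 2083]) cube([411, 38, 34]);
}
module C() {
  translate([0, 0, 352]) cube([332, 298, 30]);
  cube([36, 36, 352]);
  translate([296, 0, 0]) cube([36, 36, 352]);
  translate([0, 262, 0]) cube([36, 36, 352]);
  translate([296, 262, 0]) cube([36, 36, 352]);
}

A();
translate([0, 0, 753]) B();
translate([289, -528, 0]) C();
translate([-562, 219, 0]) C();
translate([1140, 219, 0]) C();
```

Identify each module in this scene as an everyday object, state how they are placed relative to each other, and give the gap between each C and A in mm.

Each stool's nearest face is 230 mm from the table's bounding box.

A is a table. B is a ladder. C is a stool. The ladder is on top of the table. Three stools sit around the table at the −y, −x, +x sides. The gap between each stool and the table is 230 mm.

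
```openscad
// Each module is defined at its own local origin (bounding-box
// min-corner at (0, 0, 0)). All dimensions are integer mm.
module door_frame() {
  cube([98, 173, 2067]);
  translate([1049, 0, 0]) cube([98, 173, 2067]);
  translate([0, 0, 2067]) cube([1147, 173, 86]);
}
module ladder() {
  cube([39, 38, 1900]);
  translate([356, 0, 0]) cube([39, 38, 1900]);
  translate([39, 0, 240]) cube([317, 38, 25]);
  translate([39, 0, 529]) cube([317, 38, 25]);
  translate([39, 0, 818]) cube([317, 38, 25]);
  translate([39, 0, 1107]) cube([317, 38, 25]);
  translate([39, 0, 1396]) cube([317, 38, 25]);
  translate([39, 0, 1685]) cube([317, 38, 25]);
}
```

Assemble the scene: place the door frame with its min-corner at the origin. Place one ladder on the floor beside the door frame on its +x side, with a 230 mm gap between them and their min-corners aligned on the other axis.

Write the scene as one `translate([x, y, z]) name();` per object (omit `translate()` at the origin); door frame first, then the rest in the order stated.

door_frame();
translate([1377, 0, 0]) ladder();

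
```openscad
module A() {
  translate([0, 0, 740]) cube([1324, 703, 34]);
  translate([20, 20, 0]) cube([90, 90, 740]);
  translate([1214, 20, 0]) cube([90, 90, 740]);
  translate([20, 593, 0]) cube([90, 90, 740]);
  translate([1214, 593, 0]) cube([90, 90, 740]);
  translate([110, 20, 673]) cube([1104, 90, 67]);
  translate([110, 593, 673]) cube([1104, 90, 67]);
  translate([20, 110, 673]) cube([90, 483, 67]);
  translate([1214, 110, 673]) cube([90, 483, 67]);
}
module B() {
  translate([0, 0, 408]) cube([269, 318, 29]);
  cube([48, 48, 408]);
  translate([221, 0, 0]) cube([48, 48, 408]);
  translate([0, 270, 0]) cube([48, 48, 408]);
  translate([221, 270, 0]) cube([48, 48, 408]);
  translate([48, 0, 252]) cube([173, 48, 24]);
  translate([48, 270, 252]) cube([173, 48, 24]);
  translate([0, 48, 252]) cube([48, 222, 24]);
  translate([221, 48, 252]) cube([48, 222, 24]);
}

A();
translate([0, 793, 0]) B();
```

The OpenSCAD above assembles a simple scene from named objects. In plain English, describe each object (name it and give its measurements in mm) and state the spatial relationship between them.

A is a table: top 1324 mm (x) × 703 mm (y), 34 mm thick, upper face at z = 774 mm, on four 90×90 mm square legs, each inset 20 mm from the nearest pair of top edges, running from z = 0 to the bottom of the top. Four apron rails, 90 mm thick and 67 mm tall, run between adjacent legs with their top edges flush with the underside of the top and their outer faces flush with the legs' outer faces.

B is a four-legged stool. The seat is a 269×318×29 mm slab whose top surface is at z = 437 mm; four square legs, each 48×48 mm in cross-section, run from the floor (z = 0) to the underside of the seat, each flush with a corner of the seat. Four stretchers, 48 mm wide and 24 mm tall, connect adjacent legs with their undersides at z = 252 mm, each running between the inner faces of the legs it joins and aligned with the legs' outer faces on the other axis.

The stool is on the floor beside the table on its +y side.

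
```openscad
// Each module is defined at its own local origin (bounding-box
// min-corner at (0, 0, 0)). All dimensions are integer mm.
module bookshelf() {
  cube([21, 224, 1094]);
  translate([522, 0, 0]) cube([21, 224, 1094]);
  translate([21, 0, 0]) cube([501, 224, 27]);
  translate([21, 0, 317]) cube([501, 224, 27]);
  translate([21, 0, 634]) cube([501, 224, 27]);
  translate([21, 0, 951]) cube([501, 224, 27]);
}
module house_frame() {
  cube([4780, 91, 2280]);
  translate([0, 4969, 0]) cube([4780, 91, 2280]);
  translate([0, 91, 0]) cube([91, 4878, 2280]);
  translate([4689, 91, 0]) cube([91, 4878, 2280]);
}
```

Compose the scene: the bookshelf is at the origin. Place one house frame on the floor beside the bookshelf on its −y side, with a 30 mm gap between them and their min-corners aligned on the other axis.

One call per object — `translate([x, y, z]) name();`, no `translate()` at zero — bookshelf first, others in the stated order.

bookshelf();
translate([0, -5090, 0]) house_frame();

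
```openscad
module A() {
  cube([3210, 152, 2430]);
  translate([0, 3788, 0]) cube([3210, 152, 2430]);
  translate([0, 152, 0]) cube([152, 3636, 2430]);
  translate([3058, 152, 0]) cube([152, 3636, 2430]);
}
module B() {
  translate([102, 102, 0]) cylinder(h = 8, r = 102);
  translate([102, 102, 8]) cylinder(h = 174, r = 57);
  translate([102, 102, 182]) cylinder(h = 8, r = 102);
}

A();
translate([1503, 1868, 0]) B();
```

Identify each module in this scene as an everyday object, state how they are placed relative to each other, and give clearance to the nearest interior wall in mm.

A is a house frame. B is a spool. The spool sits inside the house frame, centred. The clearance to the nearest interior wall is 1351 mm.

Clearances: x = 1351, y = 1716; minimum 1351 mm.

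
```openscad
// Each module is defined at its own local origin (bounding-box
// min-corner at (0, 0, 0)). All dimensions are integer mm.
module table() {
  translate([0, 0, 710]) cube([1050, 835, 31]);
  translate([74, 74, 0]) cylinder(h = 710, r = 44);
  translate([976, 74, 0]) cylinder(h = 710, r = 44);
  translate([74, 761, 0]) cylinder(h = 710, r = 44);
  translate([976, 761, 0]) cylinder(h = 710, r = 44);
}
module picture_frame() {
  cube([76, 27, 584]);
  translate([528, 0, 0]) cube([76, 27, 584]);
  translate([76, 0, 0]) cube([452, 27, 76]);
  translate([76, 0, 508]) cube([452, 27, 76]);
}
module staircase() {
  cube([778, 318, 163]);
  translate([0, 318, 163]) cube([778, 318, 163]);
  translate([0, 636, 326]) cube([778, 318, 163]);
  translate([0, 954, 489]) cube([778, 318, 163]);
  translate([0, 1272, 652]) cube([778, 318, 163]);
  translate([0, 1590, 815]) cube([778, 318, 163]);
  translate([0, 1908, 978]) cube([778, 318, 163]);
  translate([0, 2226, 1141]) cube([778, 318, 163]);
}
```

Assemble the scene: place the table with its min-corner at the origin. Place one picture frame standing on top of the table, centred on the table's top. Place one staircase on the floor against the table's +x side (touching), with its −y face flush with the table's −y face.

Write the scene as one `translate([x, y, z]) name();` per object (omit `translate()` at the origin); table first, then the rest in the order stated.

table();
translate([223, 404, 741]) picture_frame();
translate([1050, 0, 0]) staircase();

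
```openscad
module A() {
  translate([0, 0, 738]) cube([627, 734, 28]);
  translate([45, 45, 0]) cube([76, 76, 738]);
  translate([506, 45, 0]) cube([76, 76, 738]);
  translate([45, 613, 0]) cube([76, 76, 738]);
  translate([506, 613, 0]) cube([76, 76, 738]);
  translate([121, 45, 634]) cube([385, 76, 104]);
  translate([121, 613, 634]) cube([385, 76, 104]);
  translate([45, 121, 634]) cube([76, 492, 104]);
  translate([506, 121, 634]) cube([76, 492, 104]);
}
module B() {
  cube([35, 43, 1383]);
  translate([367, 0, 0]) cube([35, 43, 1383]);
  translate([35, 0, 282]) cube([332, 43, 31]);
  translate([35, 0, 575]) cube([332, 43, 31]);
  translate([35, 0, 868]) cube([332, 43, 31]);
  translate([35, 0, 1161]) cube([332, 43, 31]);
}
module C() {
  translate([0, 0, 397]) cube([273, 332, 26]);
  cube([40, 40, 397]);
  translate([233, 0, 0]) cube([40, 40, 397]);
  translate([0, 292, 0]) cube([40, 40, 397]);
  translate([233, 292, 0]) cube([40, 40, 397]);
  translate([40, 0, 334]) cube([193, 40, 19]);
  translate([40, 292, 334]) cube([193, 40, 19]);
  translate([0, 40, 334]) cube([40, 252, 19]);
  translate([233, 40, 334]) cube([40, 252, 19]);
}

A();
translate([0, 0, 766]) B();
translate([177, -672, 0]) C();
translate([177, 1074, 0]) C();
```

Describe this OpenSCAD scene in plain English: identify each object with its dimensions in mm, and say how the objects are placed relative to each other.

A is a table with a 627×734 mm rectangular top, 28 mm thick, top surface at z = 766 mm, supported by four 76×76 mm square legs, each inset 45 mm from the nearest pair of top edges, running from the floor. Four apron rails, 76 mm thick and 104 mm tall, run between adjacent legs with their top edges flush with the underside of the top and their outer faces flush with the legs' outer faces.

B is a wooden ladder with two side rails of 35×43 mm section and 1383 mm height, set 402 mm apart overall. Between them run 4 rectangular rungs (43 mm deep, 31 mm thick), front faces flush with the rails' −y face. The bottom of the first rung is 282 mm above the floor and each subsequent rung is 293 mm higher than the one below.

C is a simple wooden stool: a rectangular seat 273 mm (x) by 332 mm (y), 26 mm thick, top face at z = 423 mm, on four square legs, each 40×40 mm in cross-section. The legs rest on z = 0, each flush with a corner of the seat. Four stretchers, 40 mm wide and 19 mm tall, connect adjacent legs with their undersides at z = 334 mm, each running between the inner faces of the legs it joins and aligned with the legs' outer faces on the other axis.

The ladder is on top of the table. Two stools sit around the table at the −y, +y sides.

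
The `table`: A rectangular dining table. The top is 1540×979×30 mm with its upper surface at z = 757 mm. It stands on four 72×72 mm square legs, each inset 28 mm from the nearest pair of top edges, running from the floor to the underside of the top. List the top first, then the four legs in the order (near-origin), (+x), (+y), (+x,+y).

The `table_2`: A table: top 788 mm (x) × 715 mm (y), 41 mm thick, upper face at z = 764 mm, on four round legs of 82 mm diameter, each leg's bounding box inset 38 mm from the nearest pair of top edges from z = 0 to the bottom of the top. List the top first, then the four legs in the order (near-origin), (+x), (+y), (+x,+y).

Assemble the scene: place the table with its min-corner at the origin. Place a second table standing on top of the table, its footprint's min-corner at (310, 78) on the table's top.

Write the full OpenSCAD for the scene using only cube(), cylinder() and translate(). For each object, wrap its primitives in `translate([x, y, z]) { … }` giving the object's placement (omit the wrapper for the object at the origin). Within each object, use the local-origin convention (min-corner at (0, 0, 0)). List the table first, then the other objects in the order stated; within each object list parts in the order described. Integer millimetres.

translate([0, 0, 727]) cube([1540, 979, 30]);
translate([28, 28, 0]) cube([72, 72, 727]);
translate([1440, 28, 0]) cube([72, 72, 727]);
translate([28, 879, 0]) cube([72, 72, 727]);
translate([1440, 879, 0]) cube([72, 72, 727]);
translate([310, 78, 757]) {
  translate([0, 0, 723]) cube([788, 715, 41]);
  translate([79, 79, 0]) cylinder(h = 723, r = 41);
  translate([709, 79, 0]) cylinder(h = 723, r = 41);
  translate([79, 636, 0]) cylinder(h = 723, r = 41);
  translate([709, 636, 0]) cylinder(h = 723, r = 41);
}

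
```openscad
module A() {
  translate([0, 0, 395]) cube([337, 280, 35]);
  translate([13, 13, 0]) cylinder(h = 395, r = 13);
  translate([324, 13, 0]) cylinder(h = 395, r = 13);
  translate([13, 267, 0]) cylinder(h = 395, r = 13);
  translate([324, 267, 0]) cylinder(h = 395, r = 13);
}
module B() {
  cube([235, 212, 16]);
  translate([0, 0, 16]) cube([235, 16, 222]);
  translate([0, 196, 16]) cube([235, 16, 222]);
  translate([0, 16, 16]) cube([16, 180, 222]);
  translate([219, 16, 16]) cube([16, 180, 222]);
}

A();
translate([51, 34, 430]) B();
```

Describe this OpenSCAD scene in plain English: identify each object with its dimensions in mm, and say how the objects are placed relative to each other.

A is a four-legged stool. The seat is a 337×280×35 mm slab whose top surface is at z = 430 mm; four round legs, each 26 mm in diameter, run from the floor (z = 0) to the underside of the seat, each leg's axis is inset half a diameter from the nearest pair of seat edges (so the leg's bounding box is flush with the corner).

B is an open-topped rectangular box: outside dimensions 235×212×238 mm, with a uniform wall and base thickness of 16 mm. The base is a full 235×212 slab on the floor; four walls sit on top of the base. The front and back walls (the −y and +y sides) span the full width; the two side walls fit between them.

The open box is on top of the stool, centred.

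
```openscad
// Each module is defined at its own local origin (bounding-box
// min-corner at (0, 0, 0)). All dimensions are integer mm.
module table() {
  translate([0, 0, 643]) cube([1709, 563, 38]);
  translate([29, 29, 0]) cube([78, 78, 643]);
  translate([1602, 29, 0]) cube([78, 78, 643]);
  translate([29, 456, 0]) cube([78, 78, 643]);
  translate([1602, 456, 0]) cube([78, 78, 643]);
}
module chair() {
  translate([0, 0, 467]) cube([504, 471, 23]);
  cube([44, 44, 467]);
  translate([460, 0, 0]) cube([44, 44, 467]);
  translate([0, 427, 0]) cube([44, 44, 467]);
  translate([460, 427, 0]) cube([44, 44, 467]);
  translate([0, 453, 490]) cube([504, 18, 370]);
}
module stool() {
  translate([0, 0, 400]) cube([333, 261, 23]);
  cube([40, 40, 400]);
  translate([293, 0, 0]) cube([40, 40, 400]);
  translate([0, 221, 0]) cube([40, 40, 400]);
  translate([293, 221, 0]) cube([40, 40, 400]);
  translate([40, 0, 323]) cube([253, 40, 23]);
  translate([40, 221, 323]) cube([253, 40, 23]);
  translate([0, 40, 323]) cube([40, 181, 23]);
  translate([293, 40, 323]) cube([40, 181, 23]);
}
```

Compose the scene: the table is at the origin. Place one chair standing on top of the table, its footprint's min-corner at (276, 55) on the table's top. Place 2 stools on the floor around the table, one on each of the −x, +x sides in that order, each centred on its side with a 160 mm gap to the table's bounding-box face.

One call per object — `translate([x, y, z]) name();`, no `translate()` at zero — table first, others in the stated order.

table();
translate([276, 55, 681]) chair();
translate([-493, 151, 0]) stool();
translate([1869, 151, 0]) stool();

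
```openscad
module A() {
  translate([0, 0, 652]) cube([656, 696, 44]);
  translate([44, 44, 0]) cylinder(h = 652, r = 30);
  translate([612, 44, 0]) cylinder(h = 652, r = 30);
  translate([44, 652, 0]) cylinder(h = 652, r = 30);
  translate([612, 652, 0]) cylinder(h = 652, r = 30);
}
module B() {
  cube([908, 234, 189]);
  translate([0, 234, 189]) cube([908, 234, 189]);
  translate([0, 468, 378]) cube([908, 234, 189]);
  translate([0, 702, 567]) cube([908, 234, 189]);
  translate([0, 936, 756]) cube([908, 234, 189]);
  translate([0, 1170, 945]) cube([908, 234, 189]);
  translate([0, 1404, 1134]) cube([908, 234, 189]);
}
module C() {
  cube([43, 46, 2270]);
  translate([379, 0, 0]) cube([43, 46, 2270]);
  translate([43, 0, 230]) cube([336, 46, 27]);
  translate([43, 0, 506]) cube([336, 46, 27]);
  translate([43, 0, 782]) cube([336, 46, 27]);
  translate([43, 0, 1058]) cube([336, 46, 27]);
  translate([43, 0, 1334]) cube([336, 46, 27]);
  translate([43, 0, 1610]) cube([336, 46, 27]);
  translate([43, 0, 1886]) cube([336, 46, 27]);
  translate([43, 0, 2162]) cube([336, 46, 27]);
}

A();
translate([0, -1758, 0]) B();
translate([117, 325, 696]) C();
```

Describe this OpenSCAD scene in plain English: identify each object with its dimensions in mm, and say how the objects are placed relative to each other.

A is a rectangular dining table. The top is 656×696×44 mm with its upper surface at z = 696 mm. It stands on four round legs of 60 mm diameter, each leg's bounding box inset 14 mm from the nearest pair of top edges, running from the floor to the underside of the top.

B is a run of 7 identical solid stair steps. Each tread is 908×234 mm and each step block is 189 mm high. Step 1 rests on the floor; step k is offset from step 1 by (k−1)×234 mm in y and (k−1)×189 mm in z.

C is a wooden ladder with two side rails of 43×46 mm section and 2270 mm height, set 422 mm apart overall. Between them run 8 rectangular rungs (46 mm deep, 27 mm thick), front faces flush with the rails' −y face. The bottom of the first rung is 230 mm above the floor and each subsequent rung is 276 mm higher than the one below.

The staircase is on the floor beside the table on its −y side. The ladder is on top of the table, centred.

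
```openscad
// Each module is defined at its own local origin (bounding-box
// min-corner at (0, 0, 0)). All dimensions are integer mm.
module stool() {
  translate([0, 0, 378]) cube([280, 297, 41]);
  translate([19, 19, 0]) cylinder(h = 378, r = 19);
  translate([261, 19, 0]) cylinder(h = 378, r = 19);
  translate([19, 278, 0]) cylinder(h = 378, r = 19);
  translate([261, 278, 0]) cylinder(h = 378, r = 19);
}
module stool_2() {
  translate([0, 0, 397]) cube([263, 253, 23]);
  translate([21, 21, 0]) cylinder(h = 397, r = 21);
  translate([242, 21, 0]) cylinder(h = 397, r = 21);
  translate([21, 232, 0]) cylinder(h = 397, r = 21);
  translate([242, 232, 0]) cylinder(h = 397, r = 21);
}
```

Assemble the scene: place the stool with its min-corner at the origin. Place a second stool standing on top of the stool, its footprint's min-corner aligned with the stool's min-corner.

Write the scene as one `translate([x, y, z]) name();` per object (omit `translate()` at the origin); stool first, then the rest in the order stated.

stool();
translate([0, 0, 419]) stool_2();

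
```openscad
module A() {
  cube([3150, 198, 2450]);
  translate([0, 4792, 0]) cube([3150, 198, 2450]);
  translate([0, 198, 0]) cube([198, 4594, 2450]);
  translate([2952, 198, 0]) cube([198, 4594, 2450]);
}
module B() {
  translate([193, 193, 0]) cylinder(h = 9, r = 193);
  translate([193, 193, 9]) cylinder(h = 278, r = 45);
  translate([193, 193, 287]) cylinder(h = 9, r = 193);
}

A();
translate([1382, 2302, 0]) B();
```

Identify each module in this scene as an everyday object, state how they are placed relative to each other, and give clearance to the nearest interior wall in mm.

A is a house frame. B is a spool. The spool sits inside the house frame, centred. The clearance to the nearest interior wall is 1184 mm.

Clearances: x = 1184, y = 2104; minimum 1184 mm.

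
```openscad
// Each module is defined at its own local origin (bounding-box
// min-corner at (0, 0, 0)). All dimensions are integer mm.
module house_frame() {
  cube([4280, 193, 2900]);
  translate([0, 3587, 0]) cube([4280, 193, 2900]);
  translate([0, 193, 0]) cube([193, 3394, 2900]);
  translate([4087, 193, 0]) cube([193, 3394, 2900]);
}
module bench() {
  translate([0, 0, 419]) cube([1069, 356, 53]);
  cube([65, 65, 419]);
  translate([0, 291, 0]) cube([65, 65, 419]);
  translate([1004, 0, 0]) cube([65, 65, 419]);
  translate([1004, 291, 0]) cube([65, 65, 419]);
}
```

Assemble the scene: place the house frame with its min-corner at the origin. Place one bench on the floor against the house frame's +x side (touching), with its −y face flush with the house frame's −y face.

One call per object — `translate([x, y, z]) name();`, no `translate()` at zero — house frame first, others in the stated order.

house_frame();
translate([4280, 0, 0]) bench();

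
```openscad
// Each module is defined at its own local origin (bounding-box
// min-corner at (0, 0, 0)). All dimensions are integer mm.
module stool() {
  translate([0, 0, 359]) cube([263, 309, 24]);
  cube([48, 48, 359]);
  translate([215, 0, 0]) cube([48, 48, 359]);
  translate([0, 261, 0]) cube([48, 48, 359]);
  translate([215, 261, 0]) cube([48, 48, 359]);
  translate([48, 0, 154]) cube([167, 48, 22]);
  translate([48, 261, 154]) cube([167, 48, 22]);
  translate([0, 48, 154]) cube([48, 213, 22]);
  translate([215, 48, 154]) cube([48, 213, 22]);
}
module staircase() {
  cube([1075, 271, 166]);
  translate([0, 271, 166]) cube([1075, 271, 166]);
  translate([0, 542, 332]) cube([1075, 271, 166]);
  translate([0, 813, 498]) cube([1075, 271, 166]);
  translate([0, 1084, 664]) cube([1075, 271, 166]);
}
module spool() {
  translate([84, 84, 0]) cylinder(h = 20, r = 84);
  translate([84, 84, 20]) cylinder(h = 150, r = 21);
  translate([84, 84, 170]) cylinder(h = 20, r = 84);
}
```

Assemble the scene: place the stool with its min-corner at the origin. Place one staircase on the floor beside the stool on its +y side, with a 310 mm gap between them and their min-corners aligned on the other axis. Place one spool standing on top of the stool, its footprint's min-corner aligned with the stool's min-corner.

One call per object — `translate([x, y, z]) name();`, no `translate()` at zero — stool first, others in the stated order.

stool();
translate([0, 619, 0]) staircase();
translate([0, 0, 383]) spool();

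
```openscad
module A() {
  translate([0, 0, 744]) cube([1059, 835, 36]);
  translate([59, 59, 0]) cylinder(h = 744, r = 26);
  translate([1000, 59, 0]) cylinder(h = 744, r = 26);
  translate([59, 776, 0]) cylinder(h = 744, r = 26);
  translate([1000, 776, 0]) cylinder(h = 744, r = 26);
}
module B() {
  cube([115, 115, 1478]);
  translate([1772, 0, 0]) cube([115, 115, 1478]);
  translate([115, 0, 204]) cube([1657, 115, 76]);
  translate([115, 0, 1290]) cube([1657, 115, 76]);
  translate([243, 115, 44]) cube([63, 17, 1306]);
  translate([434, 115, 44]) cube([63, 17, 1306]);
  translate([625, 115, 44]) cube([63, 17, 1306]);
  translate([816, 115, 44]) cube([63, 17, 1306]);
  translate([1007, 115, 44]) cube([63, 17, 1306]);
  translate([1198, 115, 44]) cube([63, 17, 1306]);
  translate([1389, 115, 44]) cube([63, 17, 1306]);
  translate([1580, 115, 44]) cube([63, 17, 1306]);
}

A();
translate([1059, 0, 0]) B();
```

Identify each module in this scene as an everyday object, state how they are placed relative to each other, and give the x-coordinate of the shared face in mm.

A is a table. B is a fence section. The fence section is against the table's +x side, with their −y faces flush. The x-coordinate of the shared face is 1059 mm.

The table's +x face and the fence section's −x face are both at x = 1059 mm.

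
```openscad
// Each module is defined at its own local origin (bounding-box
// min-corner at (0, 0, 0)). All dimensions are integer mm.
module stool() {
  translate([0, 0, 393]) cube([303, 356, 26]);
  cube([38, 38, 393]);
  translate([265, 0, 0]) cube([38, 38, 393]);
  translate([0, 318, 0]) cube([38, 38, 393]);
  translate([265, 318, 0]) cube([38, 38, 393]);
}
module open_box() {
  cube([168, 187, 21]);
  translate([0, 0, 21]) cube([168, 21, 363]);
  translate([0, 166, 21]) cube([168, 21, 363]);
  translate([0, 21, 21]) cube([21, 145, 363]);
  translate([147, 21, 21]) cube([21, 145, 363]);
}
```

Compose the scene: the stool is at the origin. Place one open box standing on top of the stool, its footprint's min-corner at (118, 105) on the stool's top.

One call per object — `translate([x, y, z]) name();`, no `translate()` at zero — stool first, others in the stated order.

stool();
translate([118, 105, 419]) open_box();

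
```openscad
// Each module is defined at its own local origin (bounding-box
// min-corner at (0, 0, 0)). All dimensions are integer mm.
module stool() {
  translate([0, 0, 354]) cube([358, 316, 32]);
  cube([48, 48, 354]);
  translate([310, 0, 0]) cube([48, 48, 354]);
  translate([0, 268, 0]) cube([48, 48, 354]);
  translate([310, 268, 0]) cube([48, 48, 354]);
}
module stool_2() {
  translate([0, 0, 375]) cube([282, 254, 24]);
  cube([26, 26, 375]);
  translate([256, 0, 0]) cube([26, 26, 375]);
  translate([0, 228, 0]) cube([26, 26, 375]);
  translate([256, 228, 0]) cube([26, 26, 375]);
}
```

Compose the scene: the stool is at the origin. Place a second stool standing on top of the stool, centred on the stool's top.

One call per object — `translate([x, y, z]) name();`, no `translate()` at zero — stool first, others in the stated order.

stool();
translate([38, 31, 386]) stool_2();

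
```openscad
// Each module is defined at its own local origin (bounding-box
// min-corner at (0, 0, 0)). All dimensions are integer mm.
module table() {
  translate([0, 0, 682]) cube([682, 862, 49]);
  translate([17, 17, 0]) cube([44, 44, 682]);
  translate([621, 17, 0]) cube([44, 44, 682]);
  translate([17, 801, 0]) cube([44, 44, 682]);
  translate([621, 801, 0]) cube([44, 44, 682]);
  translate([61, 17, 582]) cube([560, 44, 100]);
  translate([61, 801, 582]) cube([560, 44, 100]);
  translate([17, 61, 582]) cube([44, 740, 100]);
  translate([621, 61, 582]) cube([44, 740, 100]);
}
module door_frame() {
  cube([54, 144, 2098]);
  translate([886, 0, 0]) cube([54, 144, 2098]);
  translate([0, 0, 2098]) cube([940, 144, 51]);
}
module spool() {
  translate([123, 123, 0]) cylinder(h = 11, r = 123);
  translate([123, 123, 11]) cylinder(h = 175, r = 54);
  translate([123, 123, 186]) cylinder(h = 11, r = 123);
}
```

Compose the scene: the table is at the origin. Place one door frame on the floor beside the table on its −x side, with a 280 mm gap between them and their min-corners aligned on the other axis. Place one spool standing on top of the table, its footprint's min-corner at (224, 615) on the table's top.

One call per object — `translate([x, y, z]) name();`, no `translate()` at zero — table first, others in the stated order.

table();
translate([-1220, 0, 0]) door_frame();
translate([224, 615, 731]) spool();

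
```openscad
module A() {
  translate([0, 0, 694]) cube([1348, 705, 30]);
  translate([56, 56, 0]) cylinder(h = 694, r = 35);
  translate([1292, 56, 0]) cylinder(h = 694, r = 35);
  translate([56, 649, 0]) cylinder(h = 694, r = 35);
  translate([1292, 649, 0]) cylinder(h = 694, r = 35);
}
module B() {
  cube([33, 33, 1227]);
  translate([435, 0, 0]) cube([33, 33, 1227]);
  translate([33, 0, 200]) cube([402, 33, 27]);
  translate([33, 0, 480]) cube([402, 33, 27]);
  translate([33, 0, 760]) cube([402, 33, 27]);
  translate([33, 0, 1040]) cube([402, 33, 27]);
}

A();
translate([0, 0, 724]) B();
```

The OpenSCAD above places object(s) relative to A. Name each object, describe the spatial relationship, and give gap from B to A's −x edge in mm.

The ladder's min-x is at 0; the table's min-x is 0; gap = 0 mm.

A is a table. B is a ladder. The ladder is on top of the table. The gap from the ladder to the table's −x edge is 0 mm.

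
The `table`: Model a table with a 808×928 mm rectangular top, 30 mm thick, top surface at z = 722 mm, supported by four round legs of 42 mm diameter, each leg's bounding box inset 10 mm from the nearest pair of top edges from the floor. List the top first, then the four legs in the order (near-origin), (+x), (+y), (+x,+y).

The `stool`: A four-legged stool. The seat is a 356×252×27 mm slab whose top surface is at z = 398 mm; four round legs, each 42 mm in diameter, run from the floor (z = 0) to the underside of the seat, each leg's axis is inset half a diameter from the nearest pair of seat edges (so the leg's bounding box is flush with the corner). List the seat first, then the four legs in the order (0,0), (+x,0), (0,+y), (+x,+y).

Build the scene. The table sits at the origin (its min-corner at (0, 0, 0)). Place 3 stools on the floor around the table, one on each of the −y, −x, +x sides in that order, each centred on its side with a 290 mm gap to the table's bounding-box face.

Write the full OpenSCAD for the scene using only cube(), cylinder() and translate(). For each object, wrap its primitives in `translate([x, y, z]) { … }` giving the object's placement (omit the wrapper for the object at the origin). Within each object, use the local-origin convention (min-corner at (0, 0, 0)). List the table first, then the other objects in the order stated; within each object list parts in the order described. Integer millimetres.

translate([0, 0, 692]) cube([808, 928, 30]);
translate([31, 31, 0]) cylinder(h = 692, r = 21);
translate([777, 31, 0]) cylinder(h = 692, r = 21);
translate([31, 897, 0]) cylinder(h = 692, r = 21);
translate([777, 897, 0]) cylinder(h = 692, r = 21);
translate([226, -542, 0]) {
  translate([0, 0, 371]) cube([356, 252, 27]);
  translate([21, 21, 0]) cylinder(h = 371, r = 21);
  translate([335, 21, 0]) cylinder(h = 371, r = 21);
  translate([21, 231, 0]) cylinder(h = 371, r = 21);
  translate([335, 231, 0]) cylinder(h = 371, r = 21);
}
translate([-646, 338, 0]) {
  translate([0, 0, 371]) cube([356, 252, 27]);
  translate([21, 21, 0]) cylinder(h = 371, r = 21);
  translate([335, 21, 0]) cylinder(h = 371, r = 21);
  translate([21, 231, 0]) cylinder(h = 371, r = 21);
  translate([335, 231, 0]) cylinder(h = 371, r = 21);
}
translate([1098, 338, 0]) {
  translate([0, 0, 371]) cube([356, 252, 27]);
  translate([21, 21, 0]) cylinder(h = 371, r = 21);
  translate([335, 21, 0]) cylinder(h = 371, r = 21);
  translate([21, 231, 0]) cylinder(h = 371, r = 21);
  translate([335, 231, 0]) cylinder(h = 371, r = 21);
}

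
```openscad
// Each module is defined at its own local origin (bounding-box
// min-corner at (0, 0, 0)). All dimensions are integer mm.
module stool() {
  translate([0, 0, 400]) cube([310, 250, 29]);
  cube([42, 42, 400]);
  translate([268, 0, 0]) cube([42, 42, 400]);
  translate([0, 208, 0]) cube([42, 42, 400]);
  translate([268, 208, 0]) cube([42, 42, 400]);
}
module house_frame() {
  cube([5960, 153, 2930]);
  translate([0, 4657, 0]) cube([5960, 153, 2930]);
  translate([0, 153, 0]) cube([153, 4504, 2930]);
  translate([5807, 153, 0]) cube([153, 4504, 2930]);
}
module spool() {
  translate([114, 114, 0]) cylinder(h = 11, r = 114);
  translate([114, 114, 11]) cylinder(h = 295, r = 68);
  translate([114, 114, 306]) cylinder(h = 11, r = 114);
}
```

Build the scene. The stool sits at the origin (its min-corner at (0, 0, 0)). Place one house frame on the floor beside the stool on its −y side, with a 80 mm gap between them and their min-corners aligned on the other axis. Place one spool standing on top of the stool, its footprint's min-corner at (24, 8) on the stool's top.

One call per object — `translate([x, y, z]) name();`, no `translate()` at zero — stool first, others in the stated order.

stool();
translate([0, -4890, 0]) house_frame();
translate([24, 8, 429]) spool();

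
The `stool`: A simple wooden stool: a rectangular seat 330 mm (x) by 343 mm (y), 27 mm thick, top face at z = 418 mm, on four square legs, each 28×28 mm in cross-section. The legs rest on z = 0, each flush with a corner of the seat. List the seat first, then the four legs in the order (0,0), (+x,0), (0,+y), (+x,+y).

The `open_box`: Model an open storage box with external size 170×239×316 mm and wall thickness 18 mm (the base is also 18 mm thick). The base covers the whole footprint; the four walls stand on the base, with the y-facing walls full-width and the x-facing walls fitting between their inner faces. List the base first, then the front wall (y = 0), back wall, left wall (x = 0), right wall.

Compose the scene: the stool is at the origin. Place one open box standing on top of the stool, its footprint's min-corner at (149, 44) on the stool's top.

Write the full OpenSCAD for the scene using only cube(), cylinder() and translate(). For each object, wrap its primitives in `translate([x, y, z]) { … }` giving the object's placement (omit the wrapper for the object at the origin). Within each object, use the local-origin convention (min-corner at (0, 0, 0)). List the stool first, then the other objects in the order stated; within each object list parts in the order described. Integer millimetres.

translate([0, 0, 391]) cube([330, 343, 27]);
cube([28, 28, 391]);
translate([302, 0, 0]) cube([28, 28, 391]);
translate([0, 315, 0]) cube([28, 28, 391]);
translate([302, 315, 0]) cube([28, 28, 391]);
translate([149, 44, 418]) {
  cube([170, 239, 18]);
  translate([0, 0, 18]) cube([170, 18, 298]);
  translate([0, 221, 18]) cube([170, 18, 298]);
  translate([0, 18, 18]) cube([18, 203, 298]);
  translate([152, 18, 18]) cube([18, 203, 298]);
}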